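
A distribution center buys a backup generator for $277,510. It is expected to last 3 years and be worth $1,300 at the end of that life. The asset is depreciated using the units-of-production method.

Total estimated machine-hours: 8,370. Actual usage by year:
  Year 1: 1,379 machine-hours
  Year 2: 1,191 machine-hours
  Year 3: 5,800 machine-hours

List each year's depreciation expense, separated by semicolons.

$45,507; $39,303; $191,400

Depreciable base = $277,510 − $1,300 = $276,210.
Rate = $276,210 / 8,370 machine-hours = $33 per machine-hour.
Year 1: 1,379 × $33 = $45,507. Book value $232,003.
Year 2: 1,191 × $33 = $39,303. Book value $192,700.
Year 3: 5,800 × $33 = $191,400. Book value $1,300.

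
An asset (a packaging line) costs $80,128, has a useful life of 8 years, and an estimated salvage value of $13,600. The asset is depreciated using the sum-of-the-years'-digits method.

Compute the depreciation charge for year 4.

Depreciable base = $80,128 − $13,600 = $66,528.
Sum of the years' digits = 8+7+6+5+4+3+2+1 = 36.
Year 1: $66,528 × 8/36 = $14,784. Book value $65,344.
Year 2: $66,528 × 7/36 = $12,936. Book value $52,408.
Year 3: $66,528 × 6/36 = $11,088. Book value $41,320.
Year 4: $66,528 × 5/36 = $9,240. Book value $32,080.

$9,240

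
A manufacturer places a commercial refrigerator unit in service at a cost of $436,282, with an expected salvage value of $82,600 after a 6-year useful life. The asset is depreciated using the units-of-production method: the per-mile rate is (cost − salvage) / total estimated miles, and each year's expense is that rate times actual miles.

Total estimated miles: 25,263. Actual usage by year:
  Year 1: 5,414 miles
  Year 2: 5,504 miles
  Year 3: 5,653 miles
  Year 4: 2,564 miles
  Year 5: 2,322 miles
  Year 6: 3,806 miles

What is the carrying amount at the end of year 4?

$168,392

Depreciable base = $436,282 − $82,600 = $353,682.
Rate = $353,682 / 25,263 miles = $14 per mile.
Year 1: 5,414 × $14 = $75,796. Book value $360,486.
Year 2: 5,504 × $14 = $77,056. Book value $283,430.
Year 3: 5,653 × $14 = $79,142. Book value $204,288.
Year 4: 2,564 × $14 = $35,896. Book value $168,392.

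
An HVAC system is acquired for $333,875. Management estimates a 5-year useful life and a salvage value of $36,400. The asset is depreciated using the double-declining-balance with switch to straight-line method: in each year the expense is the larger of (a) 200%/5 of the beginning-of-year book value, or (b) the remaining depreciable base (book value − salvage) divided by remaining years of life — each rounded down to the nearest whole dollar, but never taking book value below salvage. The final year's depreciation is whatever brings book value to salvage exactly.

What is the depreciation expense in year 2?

Depreciable base = $333,875 − $36,400 = $297,475.
Year 1: DB = ⌊$333,875 × 200%/5⌋ = $133,550; SL = ⌊$297,475/5⌋ = $59,495 → take DB $133,550. Book value $200,325.
Year 2: DB = ⌊$200,325 × 200%/5⌋ = $80,130; SL = ⌊$163,925/4⌋ = $40,981 → take DB $80,130. Book value $120,195.

$80,130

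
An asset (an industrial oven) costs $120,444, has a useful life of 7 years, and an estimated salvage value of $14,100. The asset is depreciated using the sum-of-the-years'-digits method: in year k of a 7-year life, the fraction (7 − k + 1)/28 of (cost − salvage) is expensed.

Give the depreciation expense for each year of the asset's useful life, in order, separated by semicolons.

$26,586; $22,788; $18,990; $15,192; $11,394; $7,596; $3,798

Depreciable base = $120,444 − $14,100 = $106,344.
Sum of the years' digits = 7+6+5+4+3+2+1 = 28.
Year 1: $106,344 × 7/28 = $26,586. Book value $93,858.
Year 2: $106,344 × 6/28 = $22,788. Book value $71,070.
Year 3: $106,344 × 5/28 = $18,990. Book value $52,080.
Year 4: $106,344 × 4/28 = $15,192. Book value $36,888.
Year 5: $106,344 × 3/28 = $11,394. Book value $25,494.
Year 6: $106,344 × 2/28 = $7,596. Book value $17,898.
Year 7: $106,344 × 1/28 = $3,798. Book value $14,100.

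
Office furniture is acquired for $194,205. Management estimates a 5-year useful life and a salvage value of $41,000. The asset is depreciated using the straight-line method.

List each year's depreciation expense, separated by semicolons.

Depreciable base = $194,205 − $41,000 = $153,205.
Annual expense = $153,205 / 5 = $30,641.
End of year 1: book value $163,564.
End of year 2: book value $132,923.
End of year 3: book value $102,282.
End of year 4: book value $71,641.
End of year 5: book value $41,000.

$30,641; $30,641; $30,641; $30,641; $30,641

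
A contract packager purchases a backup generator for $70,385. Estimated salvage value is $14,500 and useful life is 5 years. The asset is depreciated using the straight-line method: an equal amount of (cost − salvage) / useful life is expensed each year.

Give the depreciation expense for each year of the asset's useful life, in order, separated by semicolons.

$11,177; $11,177; $11,177; $11,177; $11,177

Depreciable base = $70,385 − $14,500 = $55,885.
Annual expense = $55,885 / 5 = $11,177.
End of year 1: book value $59,208.
End of year 2: book value $48,031.
End of year 3: book value $36,854.
End of year 4: book value $25,677.
End of year 5: book value $14,500.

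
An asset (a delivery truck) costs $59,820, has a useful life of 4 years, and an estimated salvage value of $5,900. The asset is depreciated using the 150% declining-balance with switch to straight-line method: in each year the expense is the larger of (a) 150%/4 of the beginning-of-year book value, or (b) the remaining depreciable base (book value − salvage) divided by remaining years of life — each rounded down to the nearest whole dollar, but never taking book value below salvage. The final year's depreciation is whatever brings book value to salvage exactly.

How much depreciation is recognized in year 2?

$14,020

Depreciable base = $59,820 − $5,900 = $53,920.
Year 1: DB = ⌊$59,820 × 150%/4⌋ = $22,432; SL = ⌊$53,920/4⌋ = $13,480 → take DB $22,432. Book value $37,388.
Year 2: DB = ⌊$37,388 × 150%/4⌋ = $14,020; SL = ⌊$31,488/3⌋ = $10,496 → take DB $14,020. Book value $23,368.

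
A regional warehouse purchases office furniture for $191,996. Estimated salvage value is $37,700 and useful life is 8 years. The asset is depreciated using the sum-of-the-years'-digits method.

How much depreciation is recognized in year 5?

Depreciable base = $191,996 − $37,700 = $154,296.
Sum of the years' digits = 8+7+6+5+4+3+2+1 = 36.
Year 1: $154,296 × 8/36 = $34,288. Book value $157,708.
Year 2: $154,296 × 7/36 = $30,002. Book value $127,706.
Year 3: $154,296 × 6/36 = $25,716. Book value $101,990.
Year 4: $154,296 × 5/36 = $21,430. Book value $80,560.
Year 5: $154,296 × 4/36 = $17,144. Book value $63,416.

$17,144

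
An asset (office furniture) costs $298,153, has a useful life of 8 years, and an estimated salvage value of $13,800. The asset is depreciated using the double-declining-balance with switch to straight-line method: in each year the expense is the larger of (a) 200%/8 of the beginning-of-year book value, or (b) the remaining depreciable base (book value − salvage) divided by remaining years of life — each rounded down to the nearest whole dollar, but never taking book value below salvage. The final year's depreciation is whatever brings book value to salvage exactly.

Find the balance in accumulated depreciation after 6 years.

Depreciable base = $298,153 − $13,800 = $284,353.
Year 1: DB = ⌊$298,153 × 200%/8⌋ = $74,538; SL = ⌊$284,353/8⌋ = $35,544 → take DB $74,538. Book value $223,615.
Year 2: DB = ⌊$223,615 × 200%/8⌋ = $55,903; SL = ⌊$209,815/7⌋ = $29,973 → take DB $55,903. Book value $167,712.
Year 3: DB = ⌊$167,712 × 200%/8⌋ = $41,928; SL = ⌊$153,912/6⌋ = $25,652 → take DB $41,928. Book value $125,784.
Year 4: DB = ⌊$125,784 × 200%/8⌋ = $31,446; SL = ⌊$111,984/5⌋ = $22,396 → take DB $31,446. Book value $94,338.
Year 5: DB = ⌊$94,338 × 200%/8⌋ = $23,584; SL = ⌊$80,538/4⌋ = $20,134 → take DB $23,584. Book value $70,754.
Year 6: DB = ⌊$70,754 × 200%/8⌋ = $17,688; SL = ⌊$56,954/3⌋ = $18,984 → take SL $18,984. Book value $51,770.
Accumulated through year 6 = $298,153 − $51,770 = $246,383.

$246,383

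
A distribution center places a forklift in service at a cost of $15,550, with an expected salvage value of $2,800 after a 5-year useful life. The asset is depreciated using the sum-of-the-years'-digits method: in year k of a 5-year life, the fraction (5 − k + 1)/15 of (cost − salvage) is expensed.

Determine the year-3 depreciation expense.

Depreciable base = $15,550 − $2,800 = $12,750.
Sum of the years' digits = 5+4+3+2+1 = 15.
Year 1: $12,750 × 5/15 = $4,250. Book value $11,300.
Year 2: $12,750 × 4/15 = $3,400. Book value $7,900.
Year 3: $12,750 × 3/15 = $2,550. Book value $5,350.

$2,550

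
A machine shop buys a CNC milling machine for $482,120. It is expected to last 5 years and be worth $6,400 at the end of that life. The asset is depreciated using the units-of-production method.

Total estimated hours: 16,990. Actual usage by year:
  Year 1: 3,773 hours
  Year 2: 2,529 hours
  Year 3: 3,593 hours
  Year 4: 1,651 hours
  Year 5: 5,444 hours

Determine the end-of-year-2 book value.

Depreciable base = $482,120 − $6,400 = $475,720.
Rate = $475,720 / 16,990 hours = $28 per hour.
Year 1: 3,773 × $28 = $105,644. Book value $376,476.
Year 2: 2,529 × $28 = $70,812. Book value $305,664.

$305,664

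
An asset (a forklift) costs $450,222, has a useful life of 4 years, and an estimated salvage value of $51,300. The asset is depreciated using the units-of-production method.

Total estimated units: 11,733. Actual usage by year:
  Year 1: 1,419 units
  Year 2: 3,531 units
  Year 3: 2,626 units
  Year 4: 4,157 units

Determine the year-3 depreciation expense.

$89,284

Depreciable base = $450,222 − $51,300 = $398,922.
Rate = $398,922 / 11,733 units = $34 per unit.
Year 1: 1,419 × $34 = $48,246. Book value $401,976.
Year 2: 3,531 × $34 = $120,054. Book value $281,922.
Year 3: 2,626 × $34 = $89,284. Book value $192,638.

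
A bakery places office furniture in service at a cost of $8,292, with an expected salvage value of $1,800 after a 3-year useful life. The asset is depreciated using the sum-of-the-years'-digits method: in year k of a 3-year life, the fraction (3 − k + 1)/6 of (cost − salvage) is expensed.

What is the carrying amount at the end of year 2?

Depreciable base = $8,292 − $1,800 = $6,492.
Sum of the years' digits = 3+2+1 = 6.
Year 1: $6,492 × 3/6 = $3,246. Book value $5,046.
Year 2: $6,492 × 2/6 = $2,164. Book value $2,882.

$2,882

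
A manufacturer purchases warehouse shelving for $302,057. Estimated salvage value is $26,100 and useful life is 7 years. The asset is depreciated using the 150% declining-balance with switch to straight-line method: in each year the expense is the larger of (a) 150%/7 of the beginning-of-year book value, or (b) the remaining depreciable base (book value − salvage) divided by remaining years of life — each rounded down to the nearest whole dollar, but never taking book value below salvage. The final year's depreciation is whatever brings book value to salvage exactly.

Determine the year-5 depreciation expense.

$29,673

Depreciable base = $302,057 − $26,100 = $275,957.
Year 1: DB = ⌊$302,057 × 150%/7⌋ = $64,726; SL = ⌊$275,957/7⌋ = $39,422 → take DB $64,726. Book value $237,331.
Year 2: DB = ⌊$237,331 × 150%/7⌋ = $50,856; SL = ⌊$211,231/6⌋ = $35,205 → take DB $50,856. Book value $186,475.
Year 3: DB = ⌊$186,475 × 150%/7⌋ = $39,958; SL = ⌊$160,375/5⌋ = $32,075 → take DB $39,958. Book value $146,517.
Year 4: DB = ⌊$146,517 × 150%/7⌋ = $31,396; SL = ⌊$120,417/4⌋ = $30,104 → take DB $31,396. Book value $115,121.
Year 5: DB = ⌊$115,121 × 150%/7⌋ = $24,668; SL = ⌊$89,021/3⌋ = $29,673 → take SL $29,673. Book value $85,448.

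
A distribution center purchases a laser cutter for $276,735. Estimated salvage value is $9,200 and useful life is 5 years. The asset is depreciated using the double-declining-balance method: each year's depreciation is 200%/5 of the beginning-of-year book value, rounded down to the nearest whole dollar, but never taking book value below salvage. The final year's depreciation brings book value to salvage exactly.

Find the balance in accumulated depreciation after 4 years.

$240,870

Depreciable base = $276,735 − $9,200 = $267,535.
Year 1: ⌊$276,735 × 200%/5⌋ = $110,694. Book value $166,041.
Year 2: ⌊$166,041 × 200%/5⌋ = $66,416. Book value $99,625.
Year 3: ⌊$99,625 × 200%/5⌋ = $39,850. Book value $59,775.
Year 4: ⌊$59,775 × 200%/5⌋ = $23,910. Book value $35,865.
Accumulated through year 4 = $276,735 − $35,865 = $240,870.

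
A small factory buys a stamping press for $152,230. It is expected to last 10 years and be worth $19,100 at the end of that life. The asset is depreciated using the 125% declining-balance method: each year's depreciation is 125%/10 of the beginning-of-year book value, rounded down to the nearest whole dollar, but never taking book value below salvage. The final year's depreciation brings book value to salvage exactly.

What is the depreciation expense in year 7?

Depreciable base = $152,230 − $19,100 = $133,130.
Year 1: ⌊$152,230 × 125%/10⌋ = $19,028. Book value $133,202.
Year 2: ⌊$133,202 × 125%/10⌋ = $16,650. Book value $116,552.
Year 3: ⌊$116,552 × 125%/10⌋ = $14,569. Book value $101,983.
Year 4: ⌊$101,983 × 125%/10⌋ = $12,747. Book value $89,236.
Year 5: ⌊$89,236 × 125%/10⌋ = $11,154. Book value $78,082.
Year 6: ⌊$78,082 × 125%/10⌋ = $9,760. Book value $68,322.
Year 7: ⌊$68,322 × 125%/10⌋ = $8,540. Book value $59,782.

$8,540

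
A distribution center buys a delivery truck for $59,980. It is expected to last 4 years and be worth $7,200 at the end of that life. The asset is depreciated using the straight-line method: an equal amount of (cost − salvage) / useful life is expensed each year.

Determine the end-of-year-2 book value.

$33,590

Depreciable base = $59,980 − $7,200 = $52,780.
Annual expense = $52,780 / 4 = $13,195.
End of year 1: book value $46,785.
End of year 2: book value $33,590.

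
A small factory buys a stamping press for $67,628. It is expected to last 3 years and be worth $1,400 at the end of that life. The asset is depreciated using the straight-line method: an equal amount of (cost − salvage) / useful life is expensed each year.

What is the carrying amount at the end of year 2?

Depreciable base = $67,628 − $1,400 = $66,228.
Annual expense = $66,228 / 3 = $22,076.
End of year 1: book value $45,552.
End of year 2: book value $23,476.

$23,476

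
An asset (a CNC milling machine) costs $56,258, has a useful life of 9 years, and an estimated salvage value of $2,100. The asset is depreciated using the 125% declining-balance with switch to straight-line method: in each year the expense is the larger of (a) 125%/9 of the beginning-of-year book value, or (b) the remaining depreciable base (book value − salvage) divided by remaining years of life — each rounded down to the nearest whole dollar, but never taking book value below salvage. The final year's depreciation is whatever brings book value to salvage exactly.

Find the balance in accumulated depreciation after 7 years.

$42,883

Depreciable base = $56,258 − $2,100 = $54,158.
Year 1: DB = ⌊$56,258 × 125%/9⌋ = $7,813; SL = ⌊$54,158/9⌋ = $6,017 → take DB $7,813. Book value $48,445.
Year 2: DB = ⌊$48,445 × 125%/9⌋ = $6,728; SL = ⌊$46,345/8⌋ = $5,793 → take DB $6,728. Book value $41,717.
Year 3: DB = ⌊$41,717 × 125%/9⌋ = $5,794; SL = ⌊$39,617/7⌋ = $5,659 → take DB $5,794. Book value $35,923.
Year 4: DB = ⌊$35,923 × 125%/9⌋ = $4,989; SL = ⌊$33,823/6⌋ = $5,637 → take SL $5,637. Book value $30,286.
Year 5: DB = ⌊$30,286 × 125%/9⌋ = $4,206; SL = ⌊$28,186/5⌋ = $5,637 → take SL $5,637. Book value $24,649.
Year 6: DB = ⌊$24,649 × 125%/9⌋ = $3,423; SL = ⌊$22,549/4⌋ = $5,637 → take SL $5,637. Book value $19,012.
Year 7: DB = ⌊$19,012 × 125%/9⌋ = $2,640; SL = ⌊$16,912/3⌋ = $5,637 → take SL $5,637. Book value $13,375.
Accumulated through year 7 = $56,258 − $13,375 = $42,883.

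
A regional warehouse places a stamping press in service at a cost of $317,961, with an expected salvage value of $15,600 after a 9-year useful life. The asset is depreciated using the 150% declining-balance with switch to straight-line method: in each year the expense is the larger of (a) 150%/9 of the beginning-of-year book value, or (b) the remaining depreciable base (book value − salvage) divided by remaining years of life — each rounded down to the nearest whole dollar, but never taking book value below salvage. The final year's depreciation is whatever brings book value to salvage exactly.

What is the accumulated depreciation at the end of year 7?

Depreciable base = $317,961 − $15,600 = $302,361.
Year 1: DB = ⌊$317,961 × 150%/9⌋ = $52,993; SL = ⌊$302,361/9⌋ = $33,595 → take DB $52,993. Book value $264,968.
Year 2: DB = ⌊$264,968 × 150%/9⌋ = $44,161; SL = ⌊$249,368/8⌋ = $31,171 → take DB $44,161. Book value $220,807.
Year 3: DB = ⌊$220,807 × 150%/9⌋ = $36,801; SL = ⌊$205,207/7⌋ = $29,315 → take DB $36,801. Book value $184,006.
Year 4: DB = ⌊$184,006 × 150%/9⌋ = $30,667; SL = ⌊$168,406/6⌋ = $28,067 → take DB $30,667. Book value $153,339.
Year 5: DB = ⌊$153,339 × 150%/9⌋ = $25,556; SL = ⌊$137,739/5⌋ = $27,547 → take SL $27,547. Book value $125,792.
Year 6: DB = ⌊$125,792 × 150%/9⌋ = $20,965; SL = ⌊$110,192/4⌋ = $27,548 → take SL $27,548. Book value $98,244.
Year 7: DB = ⌊$98,244 × 150%/9⌋ = $16,374; SL = ⌊$82,644/3⌋ = $27,548 → take SL $27,548. Book value $70,696.
Accumulated through year 7 = $317,961 − $70,696 = $247,265.

$247,265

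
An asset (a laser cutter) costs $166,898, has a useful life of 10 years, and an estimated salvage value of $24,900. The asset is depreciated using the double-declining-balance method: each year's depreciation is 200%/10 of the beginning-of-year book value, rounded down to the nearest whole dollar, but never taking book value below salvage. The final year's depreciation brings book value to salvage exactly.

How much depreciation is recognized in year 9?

$3,103

Depreciable base = $166,898 − $24,900 = $141,998.
Year 1: ⌊$166,898 × 200%/10⌋ = $33,379. Book value $133,519.
Year 2: ⌊$133,519 × 200%/10⌋ = $26,703. Book value $106,816.
Year 3: ⌊$106,816 × 200%/10⌋ = $21,363. Book value $85,453.
Year 4: ⌊$85,453 × 200%/10⌋ = $17,090. Book value $68,363.
Year 5: ⌊$68,363 × 200%/10⌋ = $13,672. Book value $54,691.
Year 6: ⌊$54,691 × 200%/10⌋ = $10,938. Book value $43,753.
Year 7: ⌊$43,753 × 200%/10⌋ = $8,750. Book value $35,003.
Year 8: ⌊$35,003 × 200%/10⌋ = $7,000. Book value $28,003.
Year 9: ⌊$28,003 × 200%/10⌋ = $5,600, capped at $3,103. Book value $24,900.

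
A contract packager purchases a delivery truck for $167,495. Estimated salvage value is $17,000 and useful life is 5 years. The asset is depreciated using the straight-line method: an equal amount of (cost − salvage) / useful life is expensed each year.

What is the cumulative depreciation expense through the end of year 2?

Depreciable base = $167,495 − $17,000 = $150,495.
Annual expense = $150,495 / 5 = $30,099.
End of year 1: book value $137,396.
End of year 2: book value $107,297.
Accumulated through year 2 = $167,495 − $107,297 = $60,198.

$60,198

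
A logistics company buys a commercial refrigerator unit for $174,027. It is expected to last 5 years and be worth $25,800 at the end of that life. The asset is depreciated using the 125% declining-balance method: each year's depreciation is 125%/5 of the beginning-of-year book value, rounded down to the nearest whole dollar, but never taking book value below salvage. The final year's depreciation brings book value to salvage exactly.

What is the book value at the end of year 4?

$55,065

Depreciable base = $174,027 − $25,800 = $148,227.
Year 1: ⌊$174,027 × 125%/5⌋ = $43,506. Book value $130,521.
Year 2: ⌊$130,521 × 125%/5⌋ = $32,630. Book value $97,891.
Year 3: ⌊$97,891 × 125%/5⌋ = $24,472. Book value $73,419.
Year 4: ⌊$73,419 × 125%/5⌋ = $18,354. Book value $55,065.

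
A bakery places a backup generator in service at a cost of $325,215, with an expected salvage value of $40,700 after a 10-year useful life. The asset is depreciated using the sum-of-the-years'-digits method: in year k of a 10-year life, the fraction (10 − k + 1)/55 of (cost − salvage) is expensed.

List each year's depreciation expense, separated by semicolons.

$51,730; $46,557; $41,384; $36,211; $31,038; $25,865; $20,692; $15,519; $10,346; $5,173

Depreciable base = $325,215 − $40,700 = $284,515.
Sum of the years' digits = 10+9+8+7+6+5+4+3+2+1 = 55.
Year 1: $284,515 × 10/55 = $51,730. Book value $273,485.
Year 2: $284,515 × 9/55 = $46,557. Book value $226,928.
Year 3: $284,515 × 8/55 = $41,384. Book value $185,544.
Year 4: $284,515 × 7/55 = $36,211. Book value $149,333.
Year 5: $284,515 × 6/55 = $31,038. Book value $118,295.
Year 6: $284,515 × 5/55 = $25,865. Book value $92,430.
Year 7: $284,515 × 4/55 = $20,692. Book value $71,738.
Year 8: $284,515 × 3/55 = $15,519. Book value $56,219.
Year 9: $284,515 × 2/55 = $10,346. Book value $45,873.
Year 10: $284,515 × 1/55 = $5,173. Book value $40,700.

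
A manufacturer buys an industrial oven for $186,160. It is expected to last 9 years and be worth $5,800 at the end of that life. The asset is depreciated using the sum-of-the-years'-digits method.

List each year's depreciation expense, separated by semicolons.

Depreciable base = $186,160 − $5,800 = $180,360.
Sum of the years' digits = 9+8+7+6+5+4+3+2+1 = 45.
Year 1: $180,360 × 9/45 = $36,072. Book value $150,088.
Year 2: $180,360 × 8/45 = $32,064. Book value $118,024.
Year 3: $180,360 × 7/45 = $28,056. Book value $89,968.
Year 4: $180,360 × 6/45 = $24,048. Book value $65,920.
Year 5: $180,360 × 5/45 = $20,040. Book value $45,880.
Year 6: $180,360 × 4/45 = $16,032. Book value $29,848.
Year 7: $180,360 × 3/45 = $12,024. Book value $17,824.
Year 8: $180,360 × 2/45 = $8,016. Book value $9,808.
Year 9: $180,360 × 1/45 = $4,008. Book value $5,800.

$36,072; $32,064; $28,056; $24,048; $20,040; $16,032; $12,024; $8,016; $4,008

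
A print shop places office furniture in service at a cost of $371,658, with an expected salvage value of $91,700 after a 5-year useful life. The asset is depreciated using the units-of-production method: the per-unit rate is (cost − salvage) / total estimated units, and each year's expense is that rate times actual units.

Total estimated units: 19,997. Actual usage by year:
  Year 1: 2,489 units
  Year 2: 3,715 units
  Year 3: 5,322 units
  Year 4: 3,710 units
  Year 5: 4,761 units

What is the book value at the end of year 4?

$158,354

Depreciable base = $371,658 − $91,700 = $279,958.
Rate = $279,958 / 19,997 units = $14 per unit.
Year 1: 2,489 × $14 = $34,846. Book value $336,812.
Year 2: 3,715 × $14 = $52,010. Book value $284,802.
Year 3: 5,322 × $14 = $74,508. Book value $210,294.
Year 4: 3,710 × $14 = $51,940. Book value $158,354.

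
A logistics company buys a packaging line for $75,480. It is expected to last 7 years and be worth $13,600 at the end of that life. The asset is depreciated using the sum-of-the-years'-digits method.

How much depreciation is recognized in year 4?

$8,840

Depreciable base = $75,480 − $13,600 = $61,880.
Sum of the years' digits = 7+6+5+4+3+2+1 = 28.
Year 1: $61,880 × 7/28 = $15,470. Book value $60,010.
Year 2: $61,880 × 6/28 = $13,260. Book value $46,750.
Year 3: $61,880 × 5/28 = $11,050. Book value $35,700.
Year 4: $61,880 × 4/28 = $8,840. Book value $26,860.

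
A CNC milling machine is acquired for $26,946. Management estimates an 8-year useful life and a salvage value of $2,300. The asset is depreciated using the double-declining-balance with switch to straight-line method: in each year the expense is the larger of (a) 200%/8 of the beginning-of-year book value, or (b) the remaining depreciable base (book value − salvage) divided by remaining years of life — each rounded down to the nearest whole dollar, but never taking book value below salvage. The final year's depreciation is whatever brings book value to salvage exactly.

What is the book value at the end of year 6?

$4,797

Depreciable base = $26,946 − $2,300 = $24,646.
Year 1: DB = ⌊$26,946 × 200%/8⌋ = $6,736; SL = ⌊$24,646/8⌋ = $3,080 → take DB $6,736. Book value $20,210.
Year 2: DB = ⌊$20,210 × 200%/8⌋ = $5,052; SL = ⌊$17,910/7⌋ = $2,558 → take DB $5,052. Book value $15,158.
Year 3: DB = ⌊$15,158 × 200%/8⌋ = $3,789; SL = ⌊$12,858/6⌋ = $2,143 → take DB $3,789. Book value $11,369.
Year 4: DB = ⌊$11,369 × 200%/8⌋ = $2,842; SL = ⌊$9,069/5⌋ = $1,813 → take DB $2,842. Book value $8,527.
Year 5: DB = ⌊$8,527 × 200%/8⌋ = $2,131; SL = ⌊$6,227/4⌋ = $1,556 → take DB $2,131. Book value $6,396.
Year 6: DB = ⌊$6,396 × 200%/8⌋ = $1,599; SL = ⌊$4,096/3⌋ = $1,365 → take DB $1,599. Book value $4,797.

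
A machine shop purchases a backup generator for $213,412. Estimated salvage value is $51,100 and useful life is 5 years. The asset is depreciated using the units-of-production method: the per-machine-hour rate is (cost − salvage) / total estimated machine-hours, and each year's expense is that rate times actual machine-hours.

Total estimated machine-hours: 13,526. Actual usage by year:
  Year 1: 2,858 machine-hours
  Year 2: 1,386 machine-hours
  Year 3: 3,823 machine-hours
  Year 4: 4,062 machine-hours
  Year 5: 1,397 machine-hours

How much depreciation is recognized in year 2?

Depreciable base = $213,412 − $51,100 = $162,312.
Rate = $162,312 / 13,526 machine-hours = $12 per machine-hour.
Year 1: 2,858 × $12 = $34,296. Book value $179,116.
Year 2: 1,386 × $12 = $16,632. Book value $162,484.

$16,632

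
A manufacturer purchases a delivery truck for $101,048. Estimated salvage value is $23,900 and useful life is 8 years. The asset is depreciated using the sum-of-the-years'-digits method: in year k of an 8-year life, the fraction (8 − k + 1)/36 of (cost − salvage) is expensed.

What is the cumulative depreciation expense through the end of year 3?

$45,003

Depreciable base = $101,048 − $23,900 = $77,148.
Sum of the years' digits = 8+7+6+5+4+3+2+1 = 36.
Year 1: $77,148 × 8/36 = $17,144. Book value $83,904.
Year 2: $77,148 × 7/36 = $15,001. Book value $68,903.
Year 3: $77,148 × 6/36 = $12,858. Book value $56,045.
Accumulated through year 3 = $101,048 − $56,045 = $45,003.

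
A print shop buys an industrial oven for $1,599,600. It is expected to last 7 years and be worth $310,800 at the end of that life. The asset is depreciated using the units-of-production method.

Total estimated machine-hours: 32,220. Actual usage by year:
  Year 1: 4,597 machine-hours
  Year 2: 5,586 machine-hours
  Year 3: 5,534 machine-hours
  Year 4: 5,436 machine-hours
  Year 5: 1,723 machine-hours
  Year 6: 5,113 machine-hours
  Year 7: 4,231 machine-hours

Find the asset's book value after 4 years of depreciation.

Depreciable base = $1,599,600 − $310,800 = $1,288,800.
Rate = $1,288,800 / 32,220 machine-hours = $40 per machine-hour.
Year 1: 4,597 × $40 = $183,880. Book value $1,415,720.
Year 2: 5,586 × $40 = $223,440. Book value $1,192,280.
Year 3: 5,534 × $40 = $221,360. Book value $970,920.
Year 4: 5,436 × $40 = $217,440. Book value $753,480.

$753,480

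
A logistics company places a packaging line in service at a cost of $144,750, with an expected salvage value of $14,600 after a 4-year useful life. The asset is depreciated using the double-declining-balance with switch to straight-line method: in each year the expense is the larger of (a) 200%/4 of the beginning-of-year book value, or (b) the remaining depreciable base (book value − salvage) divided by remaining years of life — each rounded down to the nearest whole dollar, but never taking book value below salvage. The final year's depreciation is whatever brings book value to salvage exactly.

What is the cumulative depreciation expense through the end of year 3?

Depreciable base = $144,750 − $14,600 = $130,150.
Year 1: DB = ⌊$144,750 × 200%/4⌋ = $72,375; SL = ⌊$130,150/4⌋ = $32,537 → take DB $72,375. Book value $72,375.
Year 2: DB = ⌊$72,375 × 200%/4⌋ = $36,187; SL = ⌊$57,775/3⌋ = $19,258 → take DB $36,187. Book value $36,188.
Year 3: DB = ⌊$36,188 × 200%/4⌋ = $18,094; SL = ⌊$21,588/2⌋ = $10,794 → take DB $18,094. Book value $18,094.
Accumulated through year 3 = $144,750 − $18,094 = $126,656.

$126,656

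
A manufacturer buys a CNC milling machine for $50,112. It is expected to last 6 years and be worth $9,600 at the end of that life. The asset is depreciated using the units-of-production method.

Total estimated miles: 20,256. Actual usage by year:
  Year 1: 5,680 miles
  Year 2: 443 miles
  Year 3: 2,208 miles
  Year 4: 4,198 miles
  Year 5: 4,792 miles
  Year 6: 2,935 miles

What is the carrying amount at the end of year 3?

$33,450

Depreciable base = $50,112 − $9,600 = $40,512.
Rate = $40,512 / 20,256 miles = $2 per mile.
Year 1: 5,680 × $2 = $11,360. Book value $38,752.
Year 2: 443 × $2 = $886. Book value $37,866.
Year 3: 2,208 × $2 = $4,416. Book value $33,450.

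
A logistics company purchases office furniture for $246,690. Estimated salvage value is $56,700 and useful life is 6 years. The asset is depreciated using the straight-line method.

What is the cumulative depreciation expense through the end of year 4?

Depreciable base = $246,690 − $56,700 = $189,990.
Annual expense = $189,990 / 6 = $31,665.
End of year 1: book value $215,025.
End of year 2: book value $183,360.
End of year 3: book value $151,695.
End of year 4: book value $120,030.
Accumulated through year 4 = $246,690 − $120,030 = $126,660.

$126,660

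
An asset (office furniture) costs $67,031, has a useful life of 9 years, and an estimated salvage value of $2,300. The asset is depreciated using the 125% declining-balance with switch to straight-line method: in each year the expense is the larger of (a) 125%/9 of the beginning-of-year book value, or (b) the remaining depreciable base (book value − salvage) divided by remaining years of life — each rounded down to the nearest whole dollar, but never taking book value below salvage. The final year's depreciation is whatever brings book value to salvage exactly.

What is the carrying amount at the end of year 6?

$22,553

Depreciable base = $67,031 − $2,300 = $64,731.
Year 1: DB = ⌊$67,031 × 125%/9⌋ = $9,309; SL = ⌊$64,731/9⌋ = $7,192 → take DB $9,309. Book value $57,722.
Year 2: DB = ⌊$57,722 × 125%/9⌋ = $8,016; SL = ⌊$55,422/8⌋ = $6,927 → take DB $8,016. Book value $49,706.
Year 3: DB = ⌊$49,706 × 125%/9⌋ = $6,903; SL = ⌊$47,406/7⌋ = $6,772 → take DB $6,903. Book value $42,803.
Year 4: DB = ⌊$42,803 × 125%/9⌋ = $5,944; SL = ⌊$40,503/6⌋ = $6,750 → take SL $6,750. Book value $36,053.
Year 5: DB = ⌊$36,053 × 125%/9⌋ = $5,007; SL = ⌊$33,753/5⌋ = $6,750 → take SL $6,750. Book value $29,303.
Year 6: DB = ⌊$29,303 × 125%/9⌋ = $4,069; SL = ⌊$27,003/4⌋ = $6,750 → take SL $6,750. Book value $22,553.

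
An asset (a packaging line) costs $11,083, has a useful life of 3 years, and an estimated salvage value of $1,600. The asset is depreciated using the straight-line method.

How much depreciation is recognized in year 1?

Depreciable base = $11,083 − $1,600 = $9,483.
Annual expense = $9,483 / 3 = $3,161.

$3,161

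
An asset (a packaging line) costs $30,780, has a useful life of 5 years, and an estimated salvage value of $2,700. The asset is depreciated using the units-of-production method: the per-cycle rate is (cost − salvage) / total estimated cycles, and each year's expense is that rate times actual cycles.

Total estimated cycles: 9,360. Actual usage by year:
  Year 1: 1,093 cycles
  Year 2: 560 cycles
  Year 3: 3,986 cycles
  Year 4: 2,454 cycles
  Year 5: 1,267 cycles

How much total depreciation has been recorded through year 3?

$16,917

Depreciable base = $30,780 − $2,700 = $28,080.
Rate = $28,080 / 9,360 cycles = $3 per cycle.
Year 1: 1,093 × $3 = $3,279. Book value $27,501.
Year 2: 560 × $3 = $1,680. Book value $25,821.
Year 3: 3,986 × $3 = $11,958. Book value $13,863.
Accumulated through year 3 = $30,780 − $13,863 = $16,917.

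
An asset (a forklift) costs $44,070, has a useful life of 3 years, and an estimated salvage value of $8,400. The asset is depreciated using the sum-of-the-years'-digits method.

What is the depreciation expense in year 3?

$5,945

Depreciable base = $44,070 − $8,400 = $35,670.
Sum of the years' digits = 3+2+1 = 6.
Year 1: $35,670 × 3/6 = $17,835. Book value $26,235.
Year 2: $35,670 × 2/6 = $11,890. Book value $14,345.
Year 3: $35,670 × 1/6 = $5,945. Book value $8,400.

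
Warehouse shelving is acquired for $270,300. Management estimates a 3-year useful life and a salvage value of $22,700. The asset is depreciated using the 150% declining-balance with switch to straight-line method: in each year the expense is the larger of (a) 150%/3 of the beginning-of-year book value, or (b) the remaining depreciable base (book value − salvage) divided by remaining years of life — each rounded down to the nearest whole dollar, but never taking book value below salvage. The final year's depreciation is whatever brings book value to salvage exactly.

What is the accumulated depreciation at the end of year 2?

$202,725

Depreciable base = $270,300 − $22,700 = $247,600.
Year 1: DB = ⌊$270,300 × 150%/3⌋ = $135,150; SL = ⌊$247,600/3⌋ = $82,533 → take DB $135,150. Book value $135,150.
Year 2: DB = ⌊$135,150 × 150%/3⌋ = $67,575; SL = ⌊$112,450/2⌋ = $56,225 → take DB $67,575. Book value $67,575.
Accumulated through year 2 = $270,300 − $67,575 = $202,725.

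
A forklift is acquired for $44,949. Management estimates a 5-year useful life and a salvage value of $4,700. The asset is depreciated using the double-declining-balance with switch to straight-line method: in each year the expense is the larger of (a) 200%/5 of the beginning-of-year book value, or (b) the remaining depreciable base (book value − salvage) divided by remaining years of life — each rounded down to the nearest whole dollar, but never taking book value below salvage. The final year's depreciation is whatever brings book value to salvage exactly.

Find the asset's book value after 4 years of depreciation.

Depreciable base = $44,949 − $4,700 = $40,249.
Year 1: DB = ⌊$44,949 × 200%/5⌋ = $17,979; SL = ⌊$40,249/5⌋ = $8,049 → take DB $17,979. Book value $26,970.
Year 2: DB = ⌊$26,970 × 200%/5⌋ = $10,788; SL = ⌊$22,270/4⌋ = $5,567 → take DB $10,788. Book value $16,182.
Year 3: DB = ⌊$16,182 × 200%/5⌋ = $6,472; SL = ⌊$11,482/3⌋ = $3,827 → take DB $6,472. Book value $9,710.
Year 4: DB = ⌊$9,710 × 200%/5⌋ = $3,884; SL = ⌊$5,010/2⌋ = $2,505 → take DB $3,884. Book value $5,826.

$5,826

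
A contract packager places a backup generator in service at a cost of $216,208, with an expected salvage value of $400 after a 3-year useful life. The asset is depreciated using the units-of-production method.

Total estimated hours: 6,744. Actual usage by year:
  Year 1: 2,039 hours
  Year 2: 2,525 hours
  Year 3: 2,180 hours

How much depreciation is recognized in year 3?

$69,760

Depreciable base = $216,208 − $400 = $215,808.
Rate = $215,808 / 6,744 hours = $32 per hour.
Year 1: 2,039 × $32 = $65,248. Book value $150,960.
Year 2: 2,525 × $32 = $80,800. Book value $70,160.
Year 3: 2,180 × $32 = $69,760. Book value $400.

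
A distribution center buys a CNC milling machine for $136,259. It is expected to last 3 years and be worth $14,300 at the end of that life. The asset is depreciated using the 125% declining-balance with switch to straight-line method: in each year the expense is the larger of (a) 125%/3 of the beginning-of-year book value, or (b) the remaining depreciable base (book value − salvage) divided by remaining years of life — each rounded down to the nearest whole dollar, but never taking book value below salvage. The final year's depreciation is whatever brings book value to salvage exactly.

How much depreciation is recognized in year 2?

Depreciable base = $136,259 − $14,300 = $121,959.
Year 1: DB = ⌊$136,259 × 125%/3⌋ = $56,774; SL = ⌊$121,959/3⌋ = $40,653 → take DB $56,774. Book value $79,485.
Year 2: DB = ⌊$79,485 × 125%/3⌋ = $33,118; SL = ⌊$65,185/2⌋ = $32,592 → take DB $33,118. Book value $46,367.

$33,118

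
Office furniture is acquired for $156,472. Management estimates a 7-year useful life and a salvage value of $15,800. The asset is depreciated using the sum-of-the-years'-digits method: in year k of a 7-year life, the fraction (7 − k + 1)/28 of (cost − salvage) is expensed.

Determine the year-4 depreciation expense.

Depreciable base = $156,472 − $15,800 = $140,672.
Sum of the years' digits = 7+6+5+4+3+2+1 = 28.
Year 1: $140,672 × 7/28 = $35,168. Book value $121,304.
Year 2: $140,672 × 6/28 = $30,144. Book value $91,160.
Year 3: $140,672 × 5/28 = $25,120. Book value $66,040.
Year 4: $140,672 × 4/28 = $20,096. Book value $45,944.

$20,096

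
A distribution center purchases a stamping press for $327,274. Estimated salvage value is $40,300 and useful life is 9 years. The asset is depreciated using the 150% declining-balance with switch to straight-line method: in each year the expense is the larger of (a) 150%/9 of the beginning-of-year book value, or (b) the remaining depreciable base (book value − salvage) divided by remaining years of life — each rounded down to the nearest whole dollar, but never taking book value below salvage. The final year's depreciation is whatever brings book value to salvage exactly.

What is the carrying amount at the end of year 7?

Depreciable base = $327,274 − $40,300 = $286,974.
Year 1: DB = ⌊$327,274 × 150%/9⌋ = $54,545; SL = ⌊$286,974/9⌋ = $31,886 → take DB $54,545. Book value $272,729.
Year 2: DB = ⌊$272,729 × 150%/9⌋ = $45,454; SL = ⌊$232,429/8⌋ = $29,053 → take DB $45,454. Book value $227,275.
Year 3: DB = ⌊$227,275 × 150%/9⌋ = $37,879; SL = ⌊$186,975/7⌋ = $26,710 → take DB $37,879. Book value $189,396.
Year 4: DB = ⌊$189,396 × 150%/9⌋ = $31,566; SL = ⌊$149,096/6⌋ = $24,849 → take DB $31,566. Book value $157,830.
Year 5: DB = ⌊$157,830 × 150%/9⌋ = $26,305; SL = ⌊$117,530/5⌋ = $23,506 → take DB $26,305. Book value $131,525.
Year 6: DB = ⌊$131,525 × 150%/9⌋ = $21,920; SL = ⌊$91,225/4⌋ = $22,806 → take SL $22,806. Book value $108,719.
Year 7: DB = ⌊$108,719 × 150%/9⌋ = $18,119; SL = ⌊$68,419/3⌋ = $22,806 → take SL $22,806. Book value $85,913.

$85,913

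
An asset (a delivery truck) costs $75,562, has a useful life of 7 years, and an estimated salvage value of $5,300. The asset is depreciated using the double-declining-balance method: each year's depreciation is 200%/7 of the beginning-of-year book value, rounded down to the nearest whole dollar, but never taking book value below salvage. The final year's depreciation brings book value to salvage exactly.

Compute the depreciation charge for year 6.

$4,014

Depreciable base = $75,562 − $5,300 = $70,262.
Year 1: ⌊$75,562 × 200%/7⌋ = $21,589. Book value $53,973.
Year 2: ⌊$53,973 × 200%/7⌋ = $15,420. Book value $38,553.
Year 3: ⌊$38,553 × 200%/7⌋ = $11,015. Book value $27,538.
Year 4: ⌊$27,538 × 200%/7⌋ = $7,868. Book value $19,670.
Year 5: ⌊$19,670 × 200%/7⌋ = $5,620. Book value $14,050.
Year 6: ⌊$14,050 × 200%/7⌋ = $4,014. Book value $10,036.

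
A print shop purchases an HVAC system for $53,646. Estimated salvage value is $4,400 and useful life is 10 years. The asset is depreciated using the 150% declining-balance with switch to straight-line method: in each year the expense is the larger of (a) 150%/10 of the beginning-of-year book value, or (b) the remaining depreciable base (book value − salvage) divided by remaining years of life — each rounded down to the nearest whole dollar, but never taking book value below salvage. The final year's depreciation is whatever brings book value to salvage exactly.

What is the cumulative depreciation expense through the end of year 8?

$41,484

Depreciable base = $53,646 − $4,400 = $49,246.
Year 1: DB = ⌊$53,646 × 150%/10⌋ = $8,046; SL = ⌊$49,246/10⌋ = $4,924 → take DB $8,046. Book value $45,600.
Year 2: DB = ⌊$45,600 × 150%/10⌋ = $6,840; SL = ⌊$41,200/9⌋ = $4,577 → take DB $6,840. Book value $38,760.
Year 3: DB = ⌊$38,760 × 150%/10⌋ = $5,814; SL = ⌊$34,360/8⌋ = $4,295 → take DB $5,814. Book value $32,946.
Year 4: DB = ⌊$32,946 × 150%/10⌋ = $4,941; SL = ⌊$28,546/7⌋ = $4,078 → take DB $4,941. Book value $28,005.
Year 5: DB = ⌊$28,005 × 150%/10⌋ = $4,200; SL = ⌊$23,605/6⌋ = $3,934 → take DB $4,200. Book value $23,805.
Year 6: DB = ⌊$23,805 × 150%/10⌋ = $3,570; SL = ⌊$19,405/5⌋ = $3,881 → take SL $3,881. Book value $19,924.
Year 7: DB = ⌊$19,924 × 150%/10⌋ = $2,988; SL = ⌊$15,524/4⌋ = $3,881 → take SL $3,881. Book value $16,043.
Year 8: DB = ⌊$16,043 × 150%/10⌋ = $2,406; SL = ⌊$11,643/3⌋ = $3,881 → take SL $3,881. Book value $12,162.
Accumulated through year 8 = $53,646 − $12,162 = $41,484.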